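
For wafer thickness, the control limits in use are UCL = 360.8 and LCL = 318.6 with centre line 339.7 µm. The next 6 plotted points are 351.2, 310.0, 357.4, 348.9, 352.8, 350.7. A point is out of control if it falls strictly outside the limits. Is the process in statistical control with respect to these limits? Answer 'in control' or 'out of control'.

out of control

Compare each point to [318.6, 360.8]: sample 2 = 310.0 < LCL.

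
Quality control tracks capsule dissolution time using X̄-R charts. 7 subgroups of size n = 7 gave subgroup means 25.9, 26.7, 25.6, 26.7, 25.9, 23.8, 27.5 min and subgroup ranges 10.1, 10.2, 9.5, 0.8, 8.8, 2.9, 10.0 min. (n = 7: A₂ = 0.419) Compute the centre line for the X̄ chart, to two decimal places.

26.01

X̄̄ = (25.9 + 26.7 + 25.6 + 26.7 + 25.9 + 23.8 + 27.5) / 7 = 182.1000 / 7 = 26.0143
CL = X̄̄ = 26.0143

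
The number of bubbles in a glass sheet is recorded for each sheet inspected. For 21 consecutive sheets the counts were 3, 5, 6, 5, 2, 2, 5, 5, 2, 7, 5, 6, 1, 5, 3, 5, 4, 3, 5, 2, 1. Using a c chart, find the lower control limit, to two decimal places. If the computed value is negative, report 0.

c̄ = (3 + 5 + 6 + 5 + 2 + 2 + 5 + 5 + 2 + 7 + 5 + 6 + 1 + 5 + 3 + 5 + 4 + 3 + 5 + 2 + 1) / 21 = 82 / 21 = 3.9048
LCL = c̄ − 3√c̄ = 3.9048 − 3 × 1.9760 = -2.0234 → 0 (cannot be negative)

0.00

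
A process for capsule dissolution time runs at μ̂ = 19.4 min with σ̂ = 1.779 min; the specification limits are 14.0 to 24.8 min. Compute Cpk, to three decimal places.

Cpu = (USL − μ̂) / (3σ̂) = (24.8 − 19.4) / (3 × 1.779) = 1.0118; Cpl = (μ̂ − LSL) / (3σ̂) = (19.4 − 14.0) / (3 × 1.779) = 1.0118; Cpk = min(Cpu, Cpl) = 1.0118

1.012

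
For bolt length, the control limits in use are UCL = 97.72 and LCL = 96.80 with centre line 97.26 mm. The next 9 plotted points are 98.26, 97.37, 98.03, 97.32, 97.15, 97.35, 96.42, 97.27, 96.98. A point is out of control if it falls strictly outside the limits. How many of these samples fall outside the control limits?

Compare each point to [96.80, 97.72]: sample 1 = 98.26 > UCL; sample 3 = 98.03 > UCL; sample 7 = 96.42 < LCL.

3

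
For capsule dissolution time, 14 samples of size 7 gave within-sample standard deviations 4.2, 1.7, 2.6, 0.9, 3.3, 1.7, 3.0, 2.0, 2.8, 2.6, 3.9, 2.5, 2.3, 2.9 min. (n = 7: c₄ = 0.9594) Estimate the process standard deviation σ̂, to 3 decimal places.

s̄ = (4.2 + 1.7 + 2.6 + 0.9 + 3.3 + 1.7 + 3.0 + 2.0 + 2.8 + 2.6 + 3.9 + 2.5 + 2.3 + 2.9) / 14 = 2.6000
σ̂ = s̄ / c₄ = 2.6000 / 0.9594 = 2.7100

2.710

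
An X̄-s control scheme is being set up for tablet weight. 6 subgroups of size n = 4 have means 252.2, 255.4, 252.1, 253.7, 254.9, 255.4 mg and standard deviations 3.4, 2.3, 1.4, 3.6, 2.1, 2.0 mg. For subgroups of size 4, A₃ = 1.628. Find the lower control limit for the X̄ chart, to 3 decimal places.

249.934

X̄̄ = (252.2 + 255.4 + 252.1 + 253.7 + 254.9 + 255.4) / 6 = 253.9500
s̄ = (3.4 + 2.3 + 1.4 + 3.6 + 2.1 + 2.0) / 6 = 2.4667
LCL = X̄̄ − A₃·s̄ = 253.9500 − 1.628 × 2.4667 = 249.9343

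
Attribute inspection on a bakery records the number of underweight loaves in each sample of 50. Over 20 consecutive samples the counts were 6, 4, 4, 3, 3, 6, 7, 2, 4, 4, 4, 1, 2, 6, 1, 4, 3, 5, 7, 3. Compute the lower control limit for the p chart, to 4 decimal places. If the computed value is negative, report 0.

p̄ = Σdᵢ / (k·n) = 79 / (20 × 50) = 0.07900
LCL = p̄ − 3·√(p̄(1−p̄)/n) = 0.07900 − 3 × 0.03815 = -0.03544 → 0 (negative, so LCL = 0)

0.0000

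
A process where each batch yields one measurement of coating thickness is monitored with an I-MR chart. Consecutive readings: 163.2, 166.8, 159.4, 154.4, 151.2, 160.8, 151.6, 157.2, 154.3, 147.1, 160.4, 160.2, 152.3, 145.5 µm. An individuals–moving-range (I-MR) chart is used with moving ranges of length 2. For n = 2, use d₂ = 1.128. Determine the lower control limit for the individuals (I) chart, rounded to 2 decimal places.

139.27

X̄ = (163.2 + 166.8 + 159.4 + 154.4 + 151.2 + 160.8 + 151.6 + 157.2 + 154.3 + 147.1 + 160.4 + 160.2 + 152.3 + 145.5) / 14 = 156.0286
Moving ranges: 3.6, 7.4, 5.0, 3.2, 9.6, 9.2, 5.6, 2.9, 7.2, 13.3, 0.2, 7.9, 6.8; M̄R̄ = 81.9000 / 13 = 6.3000
LCL = X̄ − 3·M̄R̄/d₂ = 156.0286 − 3 × 6.3000 / 1.128 = 139.2733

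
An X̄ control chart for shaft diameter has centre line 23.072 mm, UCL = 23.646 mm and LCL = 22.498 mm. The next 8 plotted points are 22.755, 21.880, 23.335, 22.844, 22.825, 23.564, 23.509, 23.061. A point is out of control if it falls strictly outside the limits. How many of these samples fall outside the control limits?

Compare each point to [22.498, 23.646]: sample 2 = 21.880 < LCL.

1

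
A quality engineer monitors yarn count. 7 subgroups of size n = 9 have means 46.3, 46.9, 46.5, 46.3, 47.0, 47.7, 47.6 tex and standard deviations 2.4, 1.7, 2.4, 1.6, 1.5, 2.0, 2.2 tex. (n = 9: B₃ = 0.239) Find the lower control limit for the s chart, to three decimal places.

s̄ = (2.4 + 1.7 + 2.4 + 1.6 + 1.5 + 2.0 + 2.2) / 7 = 1.9714
LCL_s = B₃·s̄ = 0.239 × 1.9714 = 0.4712

0.471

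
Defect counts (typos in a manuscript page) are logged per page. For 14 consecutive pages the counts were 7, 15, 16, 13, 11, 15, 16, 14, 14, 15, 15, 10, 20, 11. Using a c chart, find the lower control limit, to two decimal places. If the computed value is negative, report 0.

2.60

c̄ = (7 + 15 + 16 + 13 + 11 + 15 + 16 + 14 + 14 + 15 + 15 + 10 + 20 + 11) / 14 = 192 / 14 = 13.7143
LCL = c̄ − 3√c̄ = 13.7143 − 3 × 3.7033 = 2.6044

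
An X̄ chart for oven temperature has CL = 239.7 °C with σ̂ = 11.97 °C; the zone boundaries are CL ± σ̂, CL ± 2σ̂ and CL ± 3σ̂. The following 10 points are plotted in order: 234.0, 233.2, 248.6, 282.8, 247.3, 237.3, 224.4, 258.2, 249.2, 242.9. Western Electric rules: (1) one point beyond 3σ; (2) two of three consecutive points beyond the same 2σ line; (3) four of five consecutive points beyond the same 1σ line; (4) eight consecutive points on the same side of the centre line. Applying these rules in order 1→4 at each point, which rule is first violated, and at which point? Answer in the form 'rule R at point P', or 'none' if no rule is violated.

rule 1 at point 4

Zone of each point (C = within 1σ̂, B = 1σ̂–2σ̂, A = 2σ̂–3σ̂, * = beyond 3σ̂; sign = side of CL): 1:-C, 2:-C, 3:+C, 4:+*, 5:+C, 6:-C, 7:-B, 8:+B, 9:+C, 10:+C
Rule 1 (one point beyond the 3σ limits) is satisfied at point 4.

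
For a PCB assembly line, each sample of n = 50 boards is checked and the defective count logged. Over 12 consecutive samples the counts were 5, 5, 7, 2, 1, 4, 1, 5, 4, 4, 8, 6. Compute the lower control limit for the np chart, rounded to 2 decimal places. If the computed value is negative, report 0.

0.00

p̄ = Σdᵢ / (k·n) = 52 / (12 × 50) = 0.08667
LCL = np̄ − 3·√(np̄(1−p̄)) = 4.3333 − 3 × 1.9894 = -1.6349 → 0 (negative, so LCL = 0)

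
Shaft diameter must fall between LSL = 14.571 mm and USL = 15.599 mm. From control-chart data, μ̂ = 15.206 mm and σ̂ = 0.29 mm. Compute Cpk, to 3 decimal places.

Cpu = (USL − μ̂) / (3σ̂) = (15.599 − 15.206) / (3 × 0.29) = 0.4517; Cpl = (μ̂ − LSL) / (3σ̂) = (15.206 − 14.571) / (3 × 0.29) = 0.7299; Cpk = min(Cpu, Cpl) = 0.4517

0.452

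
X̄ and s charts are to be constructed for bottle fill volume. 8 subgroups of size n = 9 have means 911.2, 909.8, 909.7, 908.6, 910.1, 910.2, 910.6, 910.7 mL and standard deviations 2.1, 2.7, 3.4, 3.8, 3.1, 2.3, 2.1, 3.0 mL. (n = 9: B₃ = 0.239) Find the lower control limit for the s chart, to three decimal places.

s̄ = (2.1 + 2.7 + 3.4 + 3.8 + 3.1 + 2.3 + 2.1 + 3.0) / 8 = 2.8125
LCL_s = B₃·s̄ = 0.239 × 2.8125 = 0.6722

0.672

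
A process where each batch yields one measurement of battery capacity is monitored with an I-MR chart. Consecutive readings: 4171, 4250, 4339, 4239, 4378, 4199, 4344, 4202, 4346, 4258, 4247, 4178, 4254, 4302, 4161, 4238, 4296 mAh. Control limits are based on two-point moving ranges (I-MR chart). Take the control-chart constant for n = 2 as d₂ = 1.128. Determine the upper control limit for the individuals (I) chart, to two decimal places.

4522.41

X̄ = (4171 + 4250 + 4339 + 4239 + 4378 + 4199 + 4344 + 4202 + 4346 + 4258 + 4247 + 4178 + 4254 + 4302 + 4161 + 4238 + 4296) / 17 = 4258.9412
Moving ranges: 79, 89, 100, 139, 179, 145, 142, 144, 88, 11, 69, 76, 48, 141, 77, 58; M̄R̄ = 1585.0000 / 16 = 99.0625
UCL = X̄ + 3·M̄R̄/d₂ = 4258.9412 + 3 × 99.0625 / 1.128 = 4522.4053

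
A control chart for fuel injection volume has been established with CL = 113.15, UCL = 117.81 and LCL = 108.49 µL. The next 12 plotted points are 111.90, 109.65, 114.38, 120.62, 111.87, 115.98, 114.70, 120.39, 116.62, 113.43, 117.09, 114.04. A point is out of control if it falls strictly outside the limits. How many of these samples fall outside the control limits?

2

Compare each point to [108.49, 117.81]: sample 4 = 120.62 > UCL; sample 8 = 120.39 > UCL.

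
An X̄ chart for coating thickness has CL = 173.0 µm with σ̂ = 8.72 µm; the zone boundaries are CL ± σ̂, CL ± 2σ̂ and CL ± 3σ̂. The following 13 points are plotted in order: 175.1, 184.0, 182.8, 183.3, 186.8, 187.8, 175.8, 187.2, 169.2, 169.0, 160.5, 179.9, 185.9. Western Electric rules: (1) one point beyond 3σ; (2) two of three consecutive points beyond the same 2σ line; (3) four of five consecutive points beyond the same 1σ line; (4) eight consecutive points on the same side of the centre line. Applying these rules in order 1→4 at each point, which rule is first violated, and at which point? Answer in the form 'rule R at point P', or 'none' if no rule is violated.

rule 3 at point 5

Zone of each point (C = within 1σ̂, B = 1σ̂–2σ̂, A = 2σ̂–3σ̂, * = beyond 3σ̂; sign = side of CL): 1:+C, 2:+B, 3:+B, 4:+B, 5:+B, 6:+B, 7:+C, 8:+B, 9:-C, 10:-C, 11:-B, 12:+C, 13:+B
Rule 3 (four of five consecutive points beyond the same 1σ limit) is satisfied at point 5.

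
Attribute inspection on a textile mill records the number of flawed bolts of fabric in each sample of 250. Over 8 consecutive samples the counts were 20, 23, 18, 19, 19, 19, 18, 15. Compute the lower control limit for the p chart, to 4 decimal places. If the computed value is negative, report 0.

p̄ = Σdᵢ / (k·n) = 151 / (8 × 250) = 0.07550
LCL = p̄ − 3·√(p̄(1−p̄)/n) = 0.07550 − 3 × 0.01671 = 0.02537

0.0254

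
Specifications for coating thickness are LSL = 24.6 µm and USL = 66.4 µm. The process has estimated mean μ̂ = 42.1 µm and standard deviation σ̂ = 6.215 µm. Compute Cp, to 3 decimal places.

1.121

Cp = (USL − LSL) / (6σ̂) = (66.4 − 24.6) / (6 × 6.215) = 41.8000 / 37.2900 = 1.1209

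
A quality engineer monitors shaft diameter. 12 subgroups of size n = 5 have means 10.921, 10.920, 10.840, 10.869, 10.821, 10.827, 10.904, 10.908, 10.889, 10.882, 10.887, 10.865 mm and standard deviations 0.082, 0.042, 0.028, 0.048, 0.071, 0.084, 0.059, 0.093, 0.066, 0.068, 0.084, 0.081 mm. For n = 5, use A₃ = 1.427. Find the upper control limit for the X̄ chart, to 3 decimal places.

10.974

X̄̄ = (10.921 + 10.920 + 10.840 + 10.869 + 10.821 + 10.827 + 10.904 + 10.908 + 10.889 + 10.882 + 10.887 + 10.865) / 12 = 10.8777
s̄ = (0.082 + 0.042 + 0.028 + 0.048 + 0.071 + 0.084 + 0.059 + 0.093 + 0.066 + 0.068 + 0.084 + 0.081) / 12 = 0.0672
UCL = X̄̄ + A₃·s̄ = 10.8777 + 1.427 × 0.0672 = 10.9736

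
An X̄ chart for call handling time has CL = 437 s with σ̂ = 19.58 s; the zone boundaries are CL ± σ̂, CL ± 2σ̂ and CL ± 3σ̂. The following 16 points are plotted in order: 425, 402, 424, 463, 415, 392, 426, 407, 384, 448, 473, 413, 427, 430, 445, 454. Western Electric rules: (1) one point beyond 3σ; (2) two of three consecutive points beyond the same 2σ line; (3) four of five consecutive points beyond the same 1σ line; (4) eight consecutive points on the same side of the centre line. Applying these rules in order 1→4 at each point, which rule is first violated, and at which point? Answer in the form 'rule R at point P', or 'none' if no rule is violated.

Zone of each point (C = within 1σ̂, B = 1σ̂–2σ̂, A = 2σ̂–3σ̂, * = beyond 3σ̂; sign = side of CL): 1:-C, 2:-B, 3:-C, 4:+B, 5:-B, 6:-A, 7:-C, 8:-B, 9:-A, 10:+C, 11:+B, 12:-B, 13:-C, 14:-C, 15:+C, 16:+C
Rule 3 (four of five consecutive points beyond the same 1σ limit) is satisfied at point 9.

rule 3 at point 9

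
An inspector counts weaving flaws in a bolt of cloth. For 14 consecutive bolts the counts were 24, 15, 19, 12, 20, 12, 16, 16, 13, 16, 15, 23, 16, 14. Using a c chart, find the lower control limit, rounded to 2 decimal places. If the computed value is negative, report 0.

4.31

c̄ = (24 + 15 + 19 + 12 + 20 + 12 + 16 + 16 + 13 + 16 + 15 + 23 + 16 + 14) / 14 = 231 / 14 = 16.5000
LCL = c̄ − 3√c̄ = 16.5000 − 3 × 4.0620 = 4.3139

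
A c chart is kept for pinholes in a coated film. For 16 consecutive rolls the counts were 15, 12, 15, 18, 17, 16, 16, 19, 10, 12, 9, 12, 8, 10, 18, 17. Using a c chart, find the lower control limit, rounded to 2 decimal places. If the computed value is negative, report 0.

c̄ = (15 + 12 + 15 + 18 + 17 + 16 + 16 + 19 + 10 + 12 + 9 + 12 + 8 + 10 + 18 + 17) / 16 = 224 / 16 = 14.0000
LCL = c̄ − 3√c̄ = 14.0000 − 3 × 3.7417 = 2.7750

2.78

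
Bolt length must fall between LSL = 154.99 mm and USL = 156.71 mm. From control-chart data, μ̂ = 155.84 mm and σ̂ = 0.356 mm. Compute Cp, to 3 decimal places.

Cp = (USL − LSL) / (6σ̂) = (156.71 − 154.99) / (6 × 0.356) = 1.7200 / 2.1360 = 0.8052

0.805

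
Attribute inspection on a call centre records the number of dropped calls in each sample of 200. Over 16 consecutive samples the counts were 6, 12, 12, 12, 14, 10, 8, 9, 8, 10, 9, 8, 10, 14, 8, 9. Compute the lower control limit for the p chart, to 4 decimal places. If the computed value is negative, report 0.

p̄ = Σdᵢ / (k·n) = 159 / (16 × 200) = 0.04969
LCL = p̄ − 3·√(p̄(1−p̄)/n) = 0.04969 − 3 × 0.01537 = 0.00359

0.0036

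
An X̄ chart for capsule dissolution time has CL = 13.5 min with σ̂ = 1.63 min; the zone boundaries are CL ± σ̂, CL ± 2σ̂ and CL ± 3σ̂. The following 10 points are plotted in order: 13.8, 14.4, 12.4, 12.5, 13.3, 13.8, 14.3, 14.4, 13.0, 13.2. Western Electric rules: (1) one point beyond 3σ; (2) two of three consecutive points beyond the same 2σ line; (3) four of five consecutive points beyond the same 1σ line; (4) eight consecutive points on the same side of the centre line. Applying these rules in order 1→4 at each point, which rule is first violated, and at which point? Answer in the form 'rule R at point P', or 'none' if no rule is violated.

Zone of each point (C = within 1σ̂, B = 1σ̂–2σ̂, A = 2σ̂–3σ̂, * = beyond 3σ̂; sign = side of CL): 1:+C, 2:+C, 3:-C, 4:-C, 5:-C, 6:+C, 7:+C, 8:+C, 9:-C, 10:-C
No rule fires across all 10 points.

none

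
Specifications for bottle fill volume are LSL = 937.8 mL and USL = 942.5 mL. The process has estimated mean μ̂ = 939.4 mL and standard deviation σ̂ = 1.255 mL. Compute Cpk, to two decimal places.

0.42

Cpu = (USL − μ̂) / (3σ̂) = (942.5 − 939.4) / (3 × 1.255) = 0.8234; Cpl = (μ̂ − LSL) / (3σ̂) = (939.4 − 937.8) / (3 × 1.255) = 0.4250; Cpk = min(Cpu, Cpl) = 0.4250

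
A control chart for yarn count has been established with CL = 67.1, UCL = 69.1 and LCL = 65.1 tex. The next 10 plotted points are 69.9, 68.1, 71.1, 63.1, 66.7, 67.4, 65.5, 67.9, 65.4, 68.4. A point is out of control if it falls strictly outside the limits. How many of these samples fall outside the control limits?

Compare each point to [65.1, 69.1]: sample 1 = 69.9 > UCL; sample 3 = 71.1 > UCL; sample 4 = 63.1 < LCL.

3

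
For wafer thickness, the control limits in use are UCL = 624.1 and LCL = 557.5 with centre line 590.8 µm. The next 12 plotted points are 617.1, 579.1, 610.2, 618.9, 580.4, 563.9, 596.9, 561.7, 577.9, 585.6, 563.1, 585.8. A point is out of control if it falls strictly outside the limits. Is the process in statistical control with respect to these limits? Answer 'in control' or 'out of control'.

in control

All 12 points lie within [557.5, 624.1].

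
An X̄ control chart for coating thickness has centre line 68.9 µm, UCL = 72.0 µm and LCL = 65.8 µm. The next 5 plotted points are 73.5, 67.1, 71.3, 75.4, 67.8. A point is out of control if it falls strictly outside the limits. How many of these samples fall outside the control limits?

Compare each point to [65.8, 72.0]: sample 1 = 73.5 > UCL; sample 4 = 75.4 > UCL.

2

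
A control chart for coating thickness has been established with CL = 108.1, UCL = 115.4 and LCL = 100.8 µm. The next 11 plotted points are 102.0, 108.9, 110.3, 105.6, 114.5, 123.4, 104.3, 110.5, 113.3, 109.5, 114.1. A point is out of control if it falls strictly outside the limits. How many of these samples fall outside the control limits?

1

Compare each point to [100.8, 115.4]: sample 6 = 123.4 > UCL.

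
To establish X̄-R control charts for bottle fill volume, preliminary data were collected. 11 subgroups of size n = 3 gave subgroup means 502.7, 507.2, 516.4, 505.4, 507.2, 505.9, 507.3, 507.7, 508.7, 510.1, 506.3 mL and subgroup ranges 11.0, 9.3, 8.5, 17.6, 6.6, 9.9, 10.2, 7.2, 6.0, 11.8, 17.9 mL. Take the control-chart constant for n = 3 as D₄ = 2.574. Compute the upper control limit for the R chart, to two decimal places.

R̄ = (11.0 + 9.3 + 8.5 + 17.6 + 6.6 + 9.9 + 10.2 + 7.2 + 6.0 + 11.8 + 17.9) / 11 = 116.0000 / 11 = 10.5455
UCL_R = D₄·R̄ = 2.574 × 10.5455 = 27.1440

27.14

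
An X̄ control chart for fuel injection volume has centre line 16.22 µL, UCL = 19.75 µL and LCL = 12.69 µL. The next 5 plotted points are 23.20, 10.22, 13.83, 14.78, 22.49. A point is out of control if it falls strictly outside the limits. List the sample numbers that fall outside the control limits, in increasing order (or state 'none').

Compare each point to [12.69, 19.75]: sample 1 = 23.20 > UCL; sample 2 = 10.22 < LCL; sample 5 = 22.49 > UCL.

1, 2, 5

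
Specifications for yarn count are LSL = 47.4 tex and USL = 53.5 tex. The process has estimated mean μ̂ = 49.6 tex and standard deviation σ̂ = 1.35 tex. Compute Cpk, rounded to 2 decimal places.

0.54

Cpu = (USL − μ̂) / (3σ̂) = (53.5 − 49.6) / (3 × 1.35) = 0.9630; Cpl = (μ̂ − LSL) / (3σ̂) = (49.6 − 47.4) / (3 × 1.35) = 0.5432; Cpk = min(Cpu, Cpl) = 0.5432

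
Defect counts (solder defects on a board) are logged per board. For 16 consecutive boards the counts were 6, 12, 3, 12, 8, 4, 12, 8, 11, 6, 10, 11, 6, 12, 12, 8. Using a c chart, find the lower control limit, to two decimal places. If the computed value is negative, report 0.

0.00

c̄ = (6 + 12 + 3 + 12 + 8 + 4 + 12 + 8 + 11 + 6 + 10 + 11 + 6 + 12 + 12 + 8) / 16 = 141 / 16 = 8.8125
LCL = c̄ − 3√c̄ = 8.8125 − 3 × 2.9686 = -0.0933 → 0 (cannot be negative)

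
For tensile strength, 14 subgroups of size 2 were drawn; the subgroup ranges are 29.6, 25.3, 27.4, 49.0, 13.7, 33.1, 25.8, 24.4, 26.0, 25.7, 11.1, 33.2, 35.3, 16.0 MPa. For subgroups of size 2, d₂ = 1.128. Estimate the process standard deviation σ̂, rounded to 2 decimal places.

R̄ = (29.6 + 25.3 + 27.4 + 49.0 + 13.7 + 33.1 + 25.8 + 24.4 + 26.0 + 25.7 + 11.1 + 33.2 + 35.3 + 16.0) / 14 = 26.8286
σ̂ = R̄ / d₂ = 26.8286 / 1.128 = 23.7842

23.78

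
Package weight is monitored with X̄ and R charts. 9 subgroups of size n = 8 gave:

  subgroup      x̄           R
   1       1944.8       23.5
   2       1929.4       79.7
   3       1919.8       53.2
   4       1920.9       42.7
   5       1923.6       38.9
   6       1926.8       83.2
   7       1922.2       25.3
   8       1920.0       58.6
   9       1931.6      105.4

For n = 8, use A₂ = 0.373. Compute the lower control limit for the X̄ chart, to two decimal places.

X̄̄ = (1944.8 + 1929.4 + 1919.8 + 1920.9 + 1923.6 + 1926.8 + 1922.2 + 1920.0 + 1931.6) / 9 = 17339.1000 / 9 = 1926.5667
R̄ = (23.5 + 79.7 + 53.2 + 42.7 + 38.9 + 83.2 + 25.3 + 58.6 + 105.4) / 9 = 510.5000 / 9 = 56.7222
LCL = X̄̄ − A₂·R̄ = 1926.5667 − 0.373 × 56.7222 = 1905.4093

1905.41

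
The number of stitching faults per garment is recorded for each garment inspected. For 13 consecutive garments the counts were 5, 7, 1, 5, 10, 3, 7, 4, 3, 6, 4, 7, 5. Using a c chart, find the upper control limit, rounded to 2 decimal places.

11.96

c̄ = (5 + 7 + 1 + 5 + 10 + 3 + 7 + 4 + 3 + 6 + 4 + 7 + 5) / 13 = 67 / 13 = 5.1538
UCL = c̄ + 3√c̄ = 5.1538 + 3 × √5.1538 = 5.1538 + 3 × 2.2702 = 11.9645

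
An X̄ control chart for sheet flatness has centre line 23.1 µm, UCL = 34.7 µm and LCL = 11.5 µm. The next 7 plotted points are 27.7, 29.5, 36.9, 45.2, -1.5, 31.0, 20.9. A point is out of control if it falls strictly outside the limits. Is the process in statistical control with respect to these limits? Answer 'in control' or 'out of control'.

out of control

Compare each point to [11.5, 34.7]: sample 3 = 36.9 > UCL; sample 4 = 45.2 > UCL; sample 5 = -1.5 < LCL.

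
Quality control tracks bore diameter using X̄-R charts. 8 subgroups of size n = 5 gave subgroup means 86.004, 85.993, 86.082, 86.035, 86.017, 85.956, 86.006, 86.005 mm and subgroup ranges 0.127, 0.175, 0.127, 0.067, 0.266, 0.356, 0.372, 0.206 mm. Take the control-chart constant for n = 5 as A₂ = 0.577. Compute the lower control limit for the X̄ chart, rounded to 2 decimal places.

85.89

X̄̄ = (86.004 + 85.993 + 86.082 + 86.035 + 86.017 + 85.956 + 86.006 + 86.005) / 8 = 688.0980 / 8 = 86.0122
R̄ = (0.127 + 0.175 + 0.127 + 0.067 + 0.266 + 0.356 + 0.372 + 0.206) / 8 = 1.6960 / 8 = 0.2120
LCL = X̄̄ − A₂·R̄ = 86.0122 − 0.577 × 0.2120 = 85.8899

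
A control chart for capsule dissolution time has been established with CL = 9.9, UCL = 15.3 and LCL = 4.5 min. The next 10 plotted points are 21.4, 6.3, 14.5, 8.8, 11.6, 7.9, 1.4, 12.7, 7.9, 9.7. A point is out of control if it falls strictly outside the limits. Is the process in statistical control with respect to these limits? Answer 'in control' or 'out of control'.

Compare each point to [4.5, 15.3]: sample 1 = 21.4 > UCL; sample 7 = 1.4 < LCL.

out of control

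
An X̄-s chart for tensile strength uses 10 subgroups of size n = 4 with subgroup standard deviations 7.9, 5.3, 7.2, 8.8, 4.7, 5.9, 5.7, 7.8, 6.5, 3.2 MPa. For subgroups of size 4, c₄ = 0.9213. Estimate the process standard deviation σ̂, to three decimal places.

s̄ = (7.9 + 5.3 + 7.2 + 8.8 + 4.7 + 5.9 + 5.7 + 7.8 + 6.5 + 3.2) / 10 = 6.3000
σ̂ = s̄ / c₄ = 6.3000 / 0.9213 = 6.8382

6.838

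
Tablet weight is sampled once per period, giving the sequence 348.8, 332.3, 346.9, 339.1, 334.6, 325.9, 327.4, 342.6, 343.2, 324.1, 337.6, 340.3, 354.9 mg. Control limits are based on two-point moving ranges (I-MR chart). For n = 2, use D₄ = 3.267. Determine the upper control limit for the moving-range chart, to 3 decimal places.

32.479

Moving ranges: 16.5, 14.6, 7.8, 4.5, 8.7, 1.5, 15.2, 0.6, 19.1, 13.5, 2.7, 14.6; M̄R̄ = 119.3000 / 12 = 9.9417
UCL_MR = D₄·M̄R̄ = 3.267 × 9.9417 = 32.4794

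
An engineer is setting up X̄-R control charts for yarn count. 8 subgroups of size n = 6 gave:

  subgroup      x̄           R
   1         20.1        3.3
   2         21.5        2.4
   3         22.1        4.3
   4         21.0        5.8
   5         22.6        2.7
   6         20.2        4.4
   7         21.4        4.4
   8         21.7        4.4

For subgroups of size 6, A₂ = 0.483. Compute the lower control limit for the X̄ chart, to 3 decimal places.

X̄̄ = (20.1 + 21.5 + 22.1 + 21.0 + 22.6 + 20.2 + 21.4 + 21.7) / 8 = 170.6000 / 8 = 21.3250
R̄ = (3.3 + 2.4 + 4.3 + 5.8 + 2.7 + 4.4 + 4.4 + 4.4) / 8 = 31.7000 / 8 = 3.9625
LCL = X̄̄ − A₂·R̄ = 21.3250 − 0.483 × 3.9625 = 19.4111

19.411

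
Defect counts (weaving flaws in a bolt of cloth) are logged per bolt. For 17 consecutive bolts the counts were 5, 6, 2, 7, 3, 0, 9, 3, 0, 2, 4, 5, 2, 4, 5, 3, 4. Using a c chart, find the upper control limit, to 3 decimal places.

c̄ = (5 + 6 + 2 + 7 + 3 + 0 + 9 + 3 + 0 + 2 + 4 + 5 + 2 + 4 + 5 + 3 + 4) / 17 = 64 / 17 = 3.7647
UCL = c̄ + 3√c̄ = 3.7647 + 3 × √3.7647 = 3.7647 + 3 × 1.9403 = 9.5856

9.586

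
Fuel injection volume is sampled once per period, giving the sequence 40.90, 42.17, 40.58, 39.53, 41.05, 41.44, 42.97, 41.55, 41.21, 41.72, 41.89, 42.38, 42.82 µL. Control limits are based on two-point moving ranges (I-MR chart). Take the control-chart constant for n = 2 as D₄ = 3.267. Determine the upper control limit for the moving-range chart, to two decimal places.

2.92

Moving ranges: 1.27, 1.59, 1.05, 1.52, 0.39, 1.53, 1.42, 0.34, 0.51, 0.17, 0.49, 0.44; M̄R̄ = 10.7200 / 12 = 0.8933
UCL_MR = D₄·M̄R̄ = 3.267 × 0.8933 = 2.9185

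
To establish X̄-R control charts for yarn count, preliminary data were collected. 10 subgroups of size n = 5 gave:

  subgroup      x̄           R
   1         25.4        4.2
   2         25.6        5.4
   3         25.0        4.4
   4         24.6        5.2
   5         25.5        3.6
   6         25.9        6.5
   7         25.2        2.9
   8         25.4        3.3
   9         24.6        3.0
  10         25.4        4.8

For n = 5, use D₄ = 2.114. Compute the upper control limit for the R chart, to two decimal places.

9.15

R̄ = (4.2 + 5.4 + 4.4 + 5.2 + 3.6 + 6.5 + 2.9 + 3.3 + 3.0 + 4.8) / 10 = 43.3000 / 10 = 4.3300
UCL_R = D₄·R̄ = 2.114 × 4.3300 = 9.1536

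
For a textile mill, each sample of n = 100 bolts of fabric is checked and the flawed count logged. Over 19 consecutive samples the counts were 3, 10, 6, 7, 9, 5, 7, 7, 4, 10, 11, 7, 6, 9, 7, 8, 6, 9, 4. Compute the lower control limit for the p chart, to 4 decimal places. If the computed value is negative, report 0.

p̄ = Σdᵢ / (k·n) = 135 / (19 × 100) = 0.07105
LCL = p̄ − 3·√(p̄(1−p̄)/n) = 0.07105 − 3 × 0.02569 = -0.00602 → 0 (negative, so LCL = 0)

0.0000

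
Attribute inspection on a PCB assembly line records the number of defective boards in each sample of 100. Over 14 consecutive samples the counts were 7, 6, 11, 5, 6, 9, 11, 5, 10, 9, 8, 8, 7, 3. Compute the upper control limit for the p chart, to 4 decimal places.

p̄ = Σdᵢ / (k·n) = 105 / (14 × 100) = 0.07500
UCL = p̄ + 3·√(p̄(1−p̄)/n) = 0.07500 + 3 × √(0.07500×0.92500/100) = 0.07500 + 3 × 0.02634 = 0.15402

0.1540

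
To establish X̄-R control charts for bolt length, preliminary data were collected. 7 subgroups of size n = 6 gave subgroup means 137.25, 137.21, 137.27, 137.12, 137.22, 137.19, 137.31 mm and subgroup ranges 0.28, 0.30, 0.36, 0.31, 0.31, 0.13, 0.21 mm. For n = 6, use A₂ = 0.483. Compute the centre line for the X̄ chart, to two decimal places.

137.22

X̄̄ = (137.25 + 137.21 + 137.27 + 137.12 + 137.22 + 137.19 + 137.31) / 7 = 960.5700 / 7 = 137.2243
CL = X̄̄ = 137.2243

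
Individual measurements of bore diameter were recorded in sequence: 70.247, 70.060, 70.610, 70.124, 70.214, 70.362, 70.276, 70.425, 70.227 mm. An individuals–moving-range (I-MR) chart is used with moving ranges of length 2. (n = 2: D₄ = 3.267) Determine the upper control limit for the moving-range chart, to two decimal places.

Moving ranges: 0.187, 0.550, 0.486, 0.090, 0.148, 0.086, 0.149, 0.198; M̄R̄ = 1.8940 / 8 = 0.2368
UCL_MR = D₄·M̄R̄ = 3.267 × 0.2368 = 0.7735

0.77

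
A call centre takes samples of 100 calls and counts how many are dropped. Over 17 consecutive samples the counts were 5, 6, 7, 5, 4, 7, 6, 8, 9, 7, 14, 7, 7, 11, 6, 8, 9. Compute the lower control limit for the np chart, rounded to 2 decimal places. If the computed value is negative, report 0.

0.00

p̄ = Σdᵢ / (k·n) = 126 / (17 × 100) = 0.07412
LCL = np̄ − 3·√(np̄(1−p̄)) = 7.4118 − 3 × 2.6196 = -0.4471 → 0 (negative, so LCL = 0)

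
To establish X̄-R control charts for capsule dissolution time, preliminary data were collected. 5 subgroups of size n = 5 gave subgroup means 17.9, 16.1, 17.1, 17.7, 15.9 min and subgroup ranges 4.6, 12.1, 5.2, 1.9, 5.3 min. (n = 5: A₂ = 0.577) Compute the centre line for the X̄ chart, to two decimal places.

X̄̄ = (17.9 + 16.1 + 17.1 + 17.7 + 15.9) / 5 = 84.7000 / 5 = 16.9400
CL = X̄̄ = 16.9400

16.94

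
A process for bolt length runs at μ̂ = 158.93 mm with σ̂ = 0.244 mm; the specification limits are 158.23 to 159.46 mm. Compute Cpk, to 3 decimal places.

Cpu = (USL − μ̂) / (3σ̂) = (159.46 − 158.93) / (3 × 0.244) = 0.7240; Cpl = (μ̂ − LSL) / (3σ̂) = (158.93 − 158.23) / (3 × 0.244) = 0.9563; Cpk = min(Cpu, Cpl) = 0.7240

0.724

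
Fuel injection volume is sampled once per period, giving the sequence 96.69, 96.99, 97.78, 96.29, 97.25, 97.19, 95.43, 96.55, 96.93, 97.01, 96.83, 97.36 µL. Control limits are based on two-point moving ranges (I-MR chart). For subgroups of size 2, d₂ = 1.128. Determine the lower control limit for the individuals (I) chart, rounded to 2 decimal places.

X̄ = (96.69 + 96.99 + 97.78 + 96.29 + 97.25 + 97.19 + 95.43 + 96.55 + 96.93 + 97.01 + 96.83 + 97.36) / 12 = 96.8583
Moving ranges: 0.30, 0.79, 1.49, 0.96, 0.06, 1.76, 1.12, 0.38, 0.08, 0.18, 0.53; M̄R̄ = 7.6500 / 11 = 0.6955
LCL = X̄ − 3·M̄R̄/d₂ = 96.8583 − 3 × 0.6955 / 1.128 = 95.0087

95.01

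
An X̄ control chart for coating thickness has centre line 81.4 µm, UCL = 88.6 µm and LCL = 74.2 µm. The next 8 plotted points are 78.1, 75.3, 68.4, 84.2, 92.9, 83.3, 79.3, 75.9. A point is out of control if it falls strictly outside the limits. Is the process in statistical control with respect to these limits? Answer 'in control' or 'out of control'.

out of control

Compare each point to [74.2, 88.6]: sample 3 = 68.4 < LCL; sample 5 = 92.9 > UCL.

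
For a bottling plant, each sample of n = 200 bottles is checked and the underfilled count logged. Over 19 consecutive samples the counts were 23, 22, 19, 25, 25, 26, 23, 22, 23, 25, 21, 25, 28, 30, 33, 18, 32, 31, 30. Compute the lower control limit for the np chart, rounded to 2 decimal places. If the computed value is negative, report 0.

11.21

p̄ = Σdᵢ / (k·n) = 481 / (19 × 200) = 0.12658
LCL = np̄ − 3·√(np̄(1−p̄)) = 25.3158 − 3 × 4.7023 = 11.2090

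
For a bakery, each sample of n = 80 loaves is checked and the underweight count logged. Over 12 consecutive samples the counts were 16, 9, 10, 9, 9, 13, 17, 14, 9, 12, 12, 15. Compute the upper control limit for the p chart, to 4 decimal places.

p̄ = Σdᵢ / (k·n) = 145 / (12 × 80) = 0.15104
UCL = p̄ + 3·√(p̄(1−p̄)/n) = 0.15104 + 3 × √(0.15104×0.84896/80) = 0.15104 + 3 × 0.04004 = 0.27115

0.2711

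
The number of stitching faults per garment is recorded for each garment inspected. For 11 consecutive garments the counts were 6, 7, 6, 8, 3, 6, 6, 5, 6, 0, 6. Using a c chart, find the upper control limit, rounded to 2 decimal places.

12.31

c̄ = (6 + 7 + 6 + 8 + 3 + 6 + 6 + 5 + 6 + 0 + 6) / 11 = 59 / 11 = 5.3636
UCL = c̄ + 3√c̄ = 5.3636 + 3 × √5.3636 = 5.3636 + 3 × 2.3160 = 12.3115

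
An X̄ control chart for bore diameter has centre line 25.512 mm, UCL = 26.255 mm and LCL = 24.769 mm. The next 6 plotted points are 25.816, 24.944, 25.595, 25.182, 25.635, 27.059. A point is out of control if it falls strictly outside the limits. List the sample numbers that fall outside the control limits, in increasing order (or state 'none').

6

Compare each point to [24.769, 26.255]: sample 6 = 27.059 > UCL.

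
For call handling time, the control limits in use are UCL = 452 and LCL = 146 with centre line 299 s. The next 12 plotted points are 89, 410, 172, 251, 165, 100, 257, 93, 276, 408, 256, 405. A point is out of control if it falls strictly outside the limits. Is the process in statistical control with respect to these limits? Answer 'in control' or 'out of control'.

out of control

Compare each point to [146, 452]: sample 1 = 89 < LCL; sample 6 = 100 < LCL; sample 8 = 93 < LCL.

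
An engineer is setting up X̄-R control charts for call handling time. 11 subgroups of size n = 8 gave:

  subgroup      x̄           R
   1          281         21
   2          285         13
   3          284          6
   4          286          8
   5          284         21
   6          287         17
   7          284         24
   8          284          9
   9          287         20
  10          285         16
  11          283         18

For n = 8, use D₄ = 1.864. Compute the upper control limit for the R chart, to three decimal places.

29.316

R̄ = (21 + 13 + 6 + 8 + 21 + 17 + 24 + 9 + 20 + 16 + 18) / 11 = 173.0000 / 11 = 15.7273
UCL_R = D₄·R̄ = 1.864 × 15.7273 = 29.3156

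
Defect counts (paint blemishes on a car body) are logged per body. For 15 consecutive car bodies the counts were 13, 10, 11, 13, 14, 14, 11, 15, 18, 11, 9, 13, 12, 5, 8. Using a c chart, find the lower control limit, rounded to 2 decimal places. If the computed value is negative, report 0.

c̄ = (13 + 10 + 11 + 13 + 14 + 14 + 11 + 15 + 18 + 11 + 9 + 13 + 12 + 5 + 8) / 15 = 177 / 15 = 11.8000
LCL = c̄ − 3√c̄ = 11.8000 − 3 × 3.4351 = 1.4947

1.49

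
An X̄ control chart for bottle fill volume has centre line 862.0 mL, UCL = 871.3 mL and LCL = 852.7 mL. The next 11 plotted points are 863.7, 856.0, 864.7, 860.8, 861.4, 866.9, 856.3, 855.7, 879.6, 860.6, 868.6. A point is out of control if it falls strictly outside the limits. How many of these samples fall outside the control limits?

1

Compare each point to [852.7, 871.3]: sample 9 = 879.6 > UCL.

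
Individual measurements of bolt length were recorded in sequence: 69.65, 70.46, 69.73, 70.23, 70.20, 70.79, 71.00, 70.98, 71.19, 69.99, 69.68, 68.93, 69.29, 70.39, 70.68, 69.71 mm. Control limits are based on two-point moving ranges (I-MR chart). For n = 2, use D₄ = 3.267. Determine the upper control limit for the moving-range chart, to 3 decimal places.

1.760

Moving ranges: 0.81, 0.73, 0.50, 0.03, 0.59, 0.21, 0.02, 0.21, 1.20, 0.31, 0.75, 0.36, 1.10, 0.29, 0.97; M̄R̄ = 8.0800 / 15 = 0.5387
UCL_MR = D₄·M̄R̄ = 3.267 × 0.5387 = 1.7598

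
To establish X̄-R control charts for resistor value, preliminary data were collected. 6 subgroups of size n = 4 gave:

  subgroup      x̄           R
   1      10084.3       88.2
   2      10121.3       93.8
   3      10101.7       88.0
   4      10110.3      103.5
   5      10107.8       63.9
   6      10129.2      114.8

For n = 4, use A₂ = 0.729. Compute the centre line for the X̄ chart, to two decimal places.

10109.10

X̄̄ = (10084.3 + 10121.3 + 10101.7 + 10110.3 + 10107.8 + 10129.2) / 6 = 60654.6000 / 6 = 10109.1000
CL = X̄̄ = 10109.1000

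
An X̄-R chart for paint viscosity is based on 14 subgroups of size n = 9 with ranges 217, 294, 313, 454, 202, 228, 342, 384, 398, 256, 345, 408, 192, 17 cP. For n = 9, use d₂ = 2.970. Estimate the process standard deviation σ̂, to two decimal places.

R̄ = (217 + 294 + 313 + 454 + 202 + 228 + 342 + 384 + 398 + 256 + 345 + 408 + 192 + 17) / 14 = 289.2857
σ̂ = R̄ / d₂ = 289.2857 / 2.970 = 97.4026

97.40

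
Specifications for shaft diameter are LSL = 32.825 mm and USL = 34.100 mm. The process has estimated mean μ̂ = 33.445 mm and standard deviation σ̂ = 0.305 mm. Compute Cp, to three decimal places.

0.697

Cp = (USL − LSL) / (6σ̂) = (34.100 − 32.825) / (6 × 0.305) = 1.2750 / 1.8300 = 0.6967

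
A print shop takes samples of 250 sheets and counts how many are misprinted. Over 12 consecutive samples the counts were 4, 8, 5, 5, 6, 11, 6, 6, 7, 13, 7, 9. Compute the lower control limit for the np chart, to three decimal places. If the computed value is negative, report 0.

p̄ = Σdᵢ / (k·n) = 87 / (12 × 250) = 0.02900
LCL = np̄ − 3·√(np̄(1−p̄)) = 7.2500 − 3 × 2.6533 = -0.7098 → 0 (negative, so LCL = 0)

0.000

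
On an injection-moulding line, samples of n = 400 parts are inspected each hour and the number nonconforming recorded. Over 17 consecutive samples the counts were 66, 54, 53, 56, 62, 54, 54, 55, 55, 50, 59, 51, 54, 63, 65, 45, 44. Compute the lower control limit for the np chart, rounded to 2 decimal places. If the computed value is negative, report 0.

34.59

p̄ = Σdᵢ / (k·n) = 940 / (17 × 400) = 0.13824
LCL = np̄ − 3·√(np̄(1−p̄)) = 55.2941 − 3 × 6.9029 = 34.5853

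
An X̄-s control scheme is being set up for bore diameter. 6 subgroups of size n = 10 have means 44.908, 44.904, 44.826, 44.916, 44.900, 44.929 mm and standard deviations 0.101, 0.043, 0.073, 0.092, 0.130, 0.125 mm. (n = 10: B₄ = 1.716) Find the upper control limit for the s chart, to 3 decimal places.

s̄ = (0.101 + 0.043 + 0.073 + 0.092 + 0.130 + 0.125) / 6 = 0.0940
UCL_s = B₄·s̄ = 1.716 × 0.0940 = 0.1613

0.161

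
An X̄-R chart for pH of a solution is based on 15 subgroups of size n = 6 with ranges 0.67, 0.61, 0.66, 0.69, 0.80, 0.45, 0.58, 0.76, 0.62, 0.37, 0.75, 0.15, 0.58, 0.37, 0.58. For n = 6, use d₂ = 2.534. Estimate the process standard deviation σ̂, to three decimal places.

0.227

R̄ = (0.67 + 0.61 + 0.66 + 0.69 + 0.80 + 0.45 + 0.58 + 0.76 + 0.62 + 0.37 + 0.75 + 0.15 + 0.58 + 0.37 + 0.58) / 15 = 0.5760
σ̂ = R̄ / d₂ = 0.5760 / 2.534 = 0.2273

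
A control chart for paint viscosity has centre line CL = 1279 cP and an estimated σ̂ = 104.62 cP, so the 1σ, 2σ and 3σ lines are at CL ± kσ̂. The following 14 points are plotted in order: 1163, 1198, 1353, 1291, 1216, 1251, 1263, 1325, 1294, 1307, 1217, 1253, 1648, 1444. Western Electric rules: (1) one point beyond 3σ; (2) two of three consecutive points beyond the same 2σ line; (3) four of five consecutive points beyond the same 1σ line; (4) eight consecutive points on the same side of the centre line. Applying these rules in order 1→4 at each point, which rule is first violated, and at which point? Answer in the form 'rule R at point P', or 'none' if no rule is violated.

Zone of each point (C = within 1σ̂, B = 1σ̂–2σ̂, A = 2σ̂–3σ̂, * = beyond 3σ̂; sign = side of CL): 1:-B, 2:-C, 3:+C, 4:+C, 5:-C, 6:-C, 7:-C, 8:+C, 9:+C, 10:+C, 11:-C, 12:-C, 13:+*, 14:+B
Rule 1 (one point beyond the 3σ limits) is satisfied at point 13.

rule 1 at point 13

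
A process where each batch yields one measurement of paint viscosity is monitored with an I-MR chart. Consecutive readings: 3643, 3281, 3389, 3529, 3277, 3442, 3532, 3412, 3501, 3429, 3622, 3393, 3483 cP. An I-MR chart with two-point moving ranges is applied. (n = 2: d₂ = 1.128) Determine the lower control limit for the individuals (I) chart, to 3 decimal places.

X̄ = (3643 + 3281 + 3389 + 3529 + 3277 + 3442 + 3532 + 3412 + 3501 + 3429 + 3622 + 3393 + 3483) / 13 = 3456.3846
Moving ranges: 362, 108, 140, 252, 165, 90, 120, 89, 72, 193, 229, 90; M̄R̄ = 1910.0000 / 12 = 159.1667
LCL = X̄ − 3·M̄R̄/d₂ = 3456.3846 − 3 × 159.1667 / 1.128 = 3033.0690

3033.069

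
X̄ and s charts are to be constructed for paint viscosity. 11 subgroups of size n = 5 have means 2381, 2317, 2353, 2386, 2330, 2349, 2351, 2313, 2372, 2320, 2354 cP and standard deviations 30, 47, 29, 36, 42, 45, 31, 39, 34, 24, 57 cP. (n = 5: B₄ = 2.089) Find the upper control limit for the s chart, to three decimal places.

s̄ = (30 + 47 + 29 + 36 + 42 + 45 + 31 + 39 + 34 + 24 + 57) / 11 = 37.6364
UCL_s = B₄·s̄ = 2.089 × 37.6364 = 78.6224

78.622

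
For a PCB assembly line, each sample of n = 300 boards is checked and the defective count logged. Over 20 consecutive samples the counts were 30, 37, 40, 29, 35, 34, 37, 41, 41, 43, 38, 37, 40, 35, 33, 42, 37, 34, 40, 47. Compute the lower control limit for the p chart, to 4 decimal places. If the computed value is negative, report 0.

p̄ = Σdᵢ / (k·n) = 750 / (20 × 300) = 0.12500
LCL = p̄ − 3·√(p̄(1−p̄)/n) = 0.12500 − 3 × 0.01909 = 0.06772

0.0677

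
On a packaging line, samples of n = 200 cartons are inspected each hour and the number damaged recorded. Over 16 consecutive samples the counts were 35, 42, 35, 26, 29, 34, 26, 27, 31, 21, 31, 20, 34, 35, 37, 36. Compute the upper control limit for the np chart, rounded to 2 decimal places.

p̄ = Σdᵢ / (k·n) = 499 / (16 × 200) = 0.15594
UCL = np̄ + 3·√(np̄(1−p̄)) = 31.1875 + 3 × √(31.1875×0.84406) = 31.1875 + 3 × 5.1307 = 46.5796

46.58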